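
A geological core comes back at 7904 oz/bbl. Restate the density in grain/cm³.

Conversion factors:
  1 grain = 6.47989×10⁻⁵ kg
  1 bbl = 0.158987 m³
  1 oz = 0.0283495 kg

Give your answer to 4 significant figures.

7904 oz/bbl × 0.0283495 kg/oz ÷ 0.158987 m³/bbl = 1409.39 kg/m³
1409.39 kg/m³ ÷ 6.47989×10⁻⁵ kg/grain × 10⁻⁶ m³/cm³ = 21.7502 grain/cm³

21.75 grain/cm³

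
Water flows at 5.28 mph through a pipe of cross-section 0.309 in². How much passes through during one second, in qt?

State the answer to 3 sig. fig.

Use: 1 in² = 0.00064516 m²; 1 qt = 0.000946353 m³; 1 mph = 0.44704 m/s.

0.497 qt

5.28 mph × 0.44704 = 2.36037 m/s
0.309 in² × 0.00064516 = 1.99354×10⁻⁴ m²
V = v × A × t = 2.36037 m/s × 1.99354×10⁻⁴ m² × 1 s = 4.70549×10⁻⁴ m³
4.70549×10⁻⁴ m³ ÷ (0.000946353 m³/qt) = 0.497224 qt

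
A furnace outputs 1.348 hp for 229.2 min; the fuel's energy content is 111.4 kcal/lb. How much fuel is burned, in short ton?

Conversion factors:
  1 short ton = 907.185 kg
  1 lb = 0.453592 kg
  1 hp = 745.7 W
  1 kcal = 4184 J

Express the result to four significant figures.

1.348 hp → 1005.2 W
229.2 min → 13752 s
E = P × t = 1005.2 × 13752 = 1.38235×10⁷ J
111.4 kcal/lb → 1.02757×10⁶ J/kg
m = E / e_s = 1.38235×10⁷ / 1.02757×10⁶ = 13.4526 kg
In short ton: 13.4526 / 907.185 = 0.0148289 short ton

0.01483 short ton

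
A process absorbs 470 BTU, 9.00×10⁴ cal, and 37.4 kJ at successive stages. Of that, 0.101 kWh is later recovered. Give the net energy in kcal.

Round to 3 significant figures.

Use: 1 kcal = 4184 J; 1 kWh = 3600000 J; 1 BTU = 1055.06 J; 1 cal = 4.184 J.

131 kcal

470 BTU × 1055.06 = 495878 J
9.00×10⁴ cal × 4.184 = 376560 J
37.4 kJ × 1000 = 37400 J
0.101 kWh × 3600000 = 363600 J
Sum: 495878 + 376560 + 37400 − 363600 = 546238 J
In kcal: 546238 / 4184 = 130.554 kcal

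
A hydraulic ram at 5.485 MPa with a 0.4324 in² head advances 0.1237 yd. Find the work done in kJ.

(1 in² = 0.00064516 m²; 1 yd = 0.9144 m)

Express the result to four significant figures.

0.1731 kJ

5.485 MPa → 5.485×10⁶ Pa
0.4324 in² → 2.78967×10⁻⁴ m²
F = P × A = 5.485×10⁶ × 2.78967×10⁻⁴ = 1530.13 N
0.1237 yd → 0.113111 m
W = F × d = 1530.13 × 0.113111 = 173.075 J
In kJ: 173.075 / 1000 = 0.173075 kJ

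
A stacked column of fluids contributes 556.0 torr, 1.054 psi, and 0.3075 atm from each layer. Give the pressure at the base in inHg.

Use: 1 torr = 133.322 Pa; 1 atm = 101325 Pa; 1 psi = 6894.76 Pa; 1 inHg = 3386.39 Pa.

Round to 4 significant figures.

556.0 torr × 133.322 → 74127 Pa
1.054 psi × 6894.76 → 7267.08 Pa
0.3075 atm × 101325 → 31157.4 Pa
Total: 74127 + 7267.08 + 31157.4 = 112551 Pa
In inHg: 112551 / 3386.39 = 33.2363 inHg

33.24 inHg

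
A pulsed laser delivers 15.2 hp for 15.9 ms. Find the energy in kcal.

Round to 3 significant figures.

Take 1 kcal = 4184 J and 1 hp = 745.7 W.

0.0431 kcal

15.2 hp × 745.7 = 11334.6 W
15.9 ms × 0.001 = 0.0159 s
E = P × t = 11334.6 W × 0.0159 s = 180.22 J
180.22 J ÷ (4184 J/kcal) = 0.0430736 kcal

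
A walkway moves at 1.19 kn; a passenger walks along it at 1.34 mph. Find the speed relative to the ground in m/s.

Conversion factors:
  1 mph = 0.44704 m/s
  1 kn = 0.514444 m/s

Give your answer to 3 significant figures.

1.19 kn × 0.514444 → 0.612188 m/s
1.34 mph × 0.44704 → 0.599034 m/s
Combined: 0.612188 + 0.599034 = 1.21122 m/s

1.21 m/s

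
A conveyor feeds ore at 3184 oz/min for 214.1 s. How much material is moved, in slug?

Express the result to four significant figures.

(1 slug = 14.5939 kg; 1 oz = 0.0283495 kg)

3184 oz/min → 1.50441 kg/s
m = ṁ × t = 1.50441 × 214.1 = 322.094 kg
In slug: 322.094 / 14.5939 = 22.0705 slug

22.07 slug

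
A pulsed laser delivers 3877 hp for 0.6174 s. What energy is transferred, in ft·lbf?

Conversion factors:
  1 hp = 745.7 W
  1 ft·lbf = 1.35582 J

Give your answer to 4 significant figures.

3877 hp × 745.7 → 2.89108×10⁶ W
E = P × t = 2.89108×10⁶ W × 0.6174 s = 1.78495×10⁶ J
1.78495×10⁶ J ÷ (1.35582 J/ft·lbf) = 1.31651×10⁶ ft·lbf

1.317×10⁶ ft·lbf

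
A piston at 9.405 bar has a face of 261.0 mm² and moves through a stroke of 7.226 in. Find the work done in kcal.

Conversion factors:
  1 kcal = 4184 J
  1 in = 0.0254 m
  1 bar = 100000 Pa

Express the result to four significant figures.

0.01077 kcal

9.405 bar → 940500 Pa
261.0 mm² → 2.61×10⁻⁴ m²
F = P × A = 940500 × 2.61×10⁻⁴ = 245.471 N
7.226 in → 0.18354 m
W = F × d = 245.471 × 0.18354 = 45.0537 J
In kcal: 45.0537 / 4184 = 0.0107681 kcal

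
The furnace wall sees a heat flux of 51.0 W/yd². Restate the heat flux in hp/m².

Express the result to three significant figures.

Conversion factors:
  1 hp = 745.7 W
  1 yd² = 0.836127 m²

51.0 W/yd² ÷ 0.836127 m²/yd² = 60.9955 W/m²
60.9955 W/m² ÷ 745.7 W/hp = 0.0817963 hp/m²

0.0818 hp/m²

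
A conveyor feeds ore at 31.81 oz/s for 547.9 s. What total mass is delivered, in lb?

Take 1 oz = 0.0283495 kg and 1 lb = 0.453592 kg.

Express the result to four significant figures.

31.81 oz/s → 0.901798 kg/s
m = ṁ × t = 0.901798 × 547.9 = 494.095 kg
In lb: 494.095 / 0.453592 = 1089.29 lb

1089 lb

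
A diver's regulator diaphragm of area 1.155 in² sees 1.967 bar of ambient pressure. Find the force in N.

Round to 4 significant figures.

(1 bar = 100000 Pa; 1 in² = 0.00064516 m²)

1.967 bar × 100000 = 196700 Pa
1.155 in² × 0.00064516 = 7.4516×10⁻⁴ m²
F = P × A = 196700 Pa × 7.4516×10⁻⁴ m² = 146.573 N

146.6 N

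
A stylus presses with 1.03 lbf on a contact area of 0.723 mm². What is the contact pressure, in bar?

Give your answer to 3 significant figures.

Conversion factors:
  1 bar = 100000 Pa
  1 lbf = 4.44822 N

1.03 lbf × 4.44822 → 4.58167 N
0.723 mm² × 10⁻⁶ → 7.23×10⁻⁷ m²
P = F / A = 4.58167 N / 7.23×10⁻⁷ m² = 6.33703×10⁶ Pa
6.33703×10⁶ Pa ÷ (100000 Pa/bar) = 63.3703 bar

63.4 bar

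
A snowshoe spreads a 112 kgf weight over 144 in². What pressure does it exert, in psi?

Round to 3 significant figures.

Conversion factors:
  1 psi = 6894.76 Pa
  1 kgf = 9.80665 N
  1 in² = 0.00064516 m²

112 kgf × 9.80665 → 1098.34 N
144 in² × 0.00064516 → 0.092903 m²
P = F / A = 1098.34 N / 0.092903 m² = 11822.4 Pa
11822.4 Pa ÷ (6894.76 Pa/psi) = 1.71469 psi

1.71 psi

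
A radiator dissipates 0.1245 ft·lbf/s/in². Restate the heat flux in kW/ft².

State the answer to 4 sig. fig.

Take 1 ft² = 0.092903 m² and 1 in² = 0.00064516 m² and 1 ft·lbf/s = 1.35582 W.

0.02431 kW/ft²

0.1245 ft·lbf/s/in² × 1.35582 W/ft·lbf/s ÷ 0.00064516 m²/in² = 261.64 W/m²
261.64 W/m² ÷ 1000 W/kW × 0.092903 m²/ft² = 0.0243071 kW/ft²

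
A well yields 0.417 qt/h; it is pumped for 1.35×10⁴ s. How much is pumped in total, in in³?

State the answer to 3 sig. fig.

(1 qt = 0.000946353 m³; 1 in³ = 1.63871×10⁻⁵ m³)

0.417 qt/h → 1.09619×10⁻⁷ m³/s
V = Q × t = 1.09619×10⁻⁷ × 13500 = 0.00147986 m³
In in³: 0.00147986 / 1.63871×10⁻⁵ = 90.3064 in³

90.3 in³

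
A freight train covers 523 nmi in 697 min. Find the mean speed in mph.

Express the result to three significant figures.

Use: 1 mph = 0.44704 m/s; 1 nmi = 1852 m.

51.8 mph

523 nmi × 1852 → 968596 m
697 min × 60 → 41820 s
v = d / t = 968596 m / 41820 s = 23.1611 m/s
23.1611 m/s ÷ (0.44704 m/s/mph) = 51.8099 mph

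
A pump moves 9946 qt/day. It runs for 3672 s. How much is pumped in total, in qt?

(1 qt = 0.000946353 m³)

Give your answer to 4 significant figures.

9946 qt/day → 1.0894×10⁻⁴ m³/s
V = Q × t = 1.0894×10⁻⁴ × 3672 = 0.400028 m³
In qt: 0.400028 / 0.000946353 = 422.705 qt

422.7 qt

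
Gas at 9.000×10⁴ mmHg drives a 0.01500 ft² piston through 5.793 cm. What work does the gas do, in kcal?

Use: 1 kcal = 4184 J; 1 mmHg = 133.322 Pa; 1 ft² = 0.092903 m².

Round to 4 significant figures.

0.2315 kcal

9.000×10⁴ mmHg → 1.1999×10⁷ Pa
0.01500 ft² → 0.00139354 m²
F = P × A = 1.1999×10⁷ × 0.00139354 = 16721.1 N
5.793 cm → 0.05793 m
W = F × d = 16721.1 × 0.05793 = 968.653 J
In kcal: 968.653 / 4184 = 0.231514 kcal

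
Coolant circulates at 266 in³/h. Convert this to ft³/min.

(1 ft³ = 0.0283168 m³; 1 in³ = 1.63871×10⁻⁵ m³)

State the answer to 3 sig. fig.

0.00257 ft³/min

266 in³/h × 1.63871×10⁻⁵ m³/in³ ÷ 3600 s/h = 1.21082×10⁻⁶ m³/s
1.21082×10⁻⁶ m³/s ÷ 0.0283168 m³/ft³ × 60 s/min = 0.00256559 ft³/min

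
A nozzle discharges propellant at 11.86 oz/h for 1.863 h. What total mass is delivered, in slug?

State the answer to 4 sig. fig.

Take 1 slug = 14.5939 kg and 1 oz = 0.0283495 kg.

11.86 oz/h → 9.33959×10⁻⁵ kg/s
1.863 h → 6706.8 s
m = ṁ × t = 9.33959×10⁻⁵ × 6706.8 = 0.626388 kg
In slug: 0.626388 / 14.5939 = 0.0429212 slug

0.04292 slug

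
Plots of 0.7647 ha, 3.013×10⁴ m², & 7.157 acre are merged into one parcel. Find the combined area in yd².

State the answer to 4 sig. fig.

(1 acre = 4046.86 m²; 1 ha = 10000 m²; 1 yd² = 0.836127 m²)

0.7647 ha × 10000 → 7647 m²
3.013×10⁴ m² (already m²)
7.157 acre × 4046.86 → 28963.4 m²
Sum: 7647 + 30130 + 28963.4 = 66740.4 m²
In yd²: 66740.4 / 0.836127 = 79820.9 yd²

7.982×10⁴ yd²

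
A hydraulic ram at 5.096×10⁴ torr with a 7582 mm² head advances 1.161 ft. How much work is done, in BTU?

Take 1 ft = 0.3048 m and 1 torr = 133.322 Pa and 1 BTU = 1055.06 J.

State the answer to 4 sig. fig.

17.28 BTU

5.096×10⁴ torr → 6.79409×10⁶ Pa
7582 mm² → 0.007582 m²
F = P × A = 6.79409×10⁶ × 0.007582 = 51512.8 N
1.161 ft → 0.353873 m
W = F × d = 51512.8 × 0.353873 = 18229 J
In BTU: 18229 / 1055.06 = 17.2777 BTU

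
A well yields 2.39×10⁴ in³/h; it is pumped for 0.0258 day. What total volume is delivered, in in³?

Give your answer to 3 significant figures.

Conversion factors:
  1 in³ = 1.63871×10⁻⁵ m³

2.39×10⁴ in³/h → 1.08792×10⁻⁴ m³/s
0.0258 day → 2229.12 s
V = Q × t = 1.08792×10⁻⁴ × 2229.12 = 0.24251 m³
In in³: 0.24251 / 1.63871×10⁻⁵ = 14798.8 in³

1.48×10⁴ in³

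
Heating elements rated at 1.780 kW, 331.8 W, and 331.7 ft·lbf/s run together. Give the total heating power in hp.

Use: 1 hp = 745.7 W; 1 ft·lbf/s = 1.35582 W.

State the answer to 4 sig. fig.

1.780 kW × 1000 → 1780 W
331.8 W (already W)
331.7 ft·lbf/s × 1.35582 → 449.725 W
Sum: 1780 + 331.8 + 449.725 = 2561.52 W
In hp: 2561.52 / 745.7 = 3.43505 hp

3.435 hp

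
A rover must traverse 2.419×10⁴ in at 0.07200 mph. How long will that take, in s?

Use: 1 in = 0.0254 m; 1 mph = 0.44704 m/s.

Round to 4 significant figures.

1.909×10⁴ s

2.419×10⁴ in × 0.0254 → 614.426 m
0.07200 mph × 0.44704 → 0.0321869 m/s
t = d / v = 614.426 m / 0.0321869 m/s = 19089.3 s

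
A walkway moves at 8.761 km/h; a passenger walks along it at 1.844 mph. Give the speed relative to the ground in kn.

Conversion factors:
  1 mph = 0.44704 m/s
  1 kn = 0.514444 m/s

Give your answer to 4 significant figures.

8.761 km/h × (1/3.6) → 2.43361 m/s
1.844 mph × 0.44704 → 0.824342 m/s
Total: 2.43361 + 0.824342 = 3.25795 m/s
In kn: 3.25795 / 0.514444 = 6.33295 kn

6.333 kn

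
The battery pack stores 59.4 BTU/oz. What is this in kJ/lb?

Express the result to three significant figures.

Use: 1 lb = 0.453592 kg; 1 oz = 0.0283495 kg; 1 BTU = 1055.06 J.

59.4 BTU/oz × 1055.06 J/BTU ÷ 0.0283495 kg/oz = 2.21064×10⁶ J/kg
2.21064×10⁶ J/kg ÷ 1000 J/kJ × 0.453592 kg/lb = 1002.73 kJ/lb

1000 kJ/lb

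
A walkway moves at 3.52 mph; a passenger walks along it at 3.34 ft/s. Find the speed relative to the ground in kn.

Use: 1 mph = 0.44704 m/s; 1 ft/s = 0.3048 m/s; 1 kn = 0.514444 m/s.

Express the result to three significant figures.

5.04 kn

3.52 mph × 0.44704 = 1.57358 m/s
3.34 ft/s × 0.3048 = 1.01803 m/s
Total: 1.57358 + 1.01803 = 2.59161 m/s
In kn: 2.59161 / 0.514444 = 5.03769 kn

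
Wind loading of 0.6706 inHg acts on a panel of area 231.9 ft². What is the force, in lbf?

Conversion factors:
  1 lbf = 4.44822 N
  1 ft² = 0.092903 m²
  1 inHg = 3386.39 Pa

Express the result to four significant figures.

1.100×10⁴ lbf

0.6706 inHg × 3386.39 = 2270.91 Pa
231.9 ft² × 0.092903 = 21.5442 m²
F = P × A = 2270.91 Pa × 21.5442 m² = 48924.9 N
48924.9 N ÷ (4.44822 N/lbf) = 10998.8 lbf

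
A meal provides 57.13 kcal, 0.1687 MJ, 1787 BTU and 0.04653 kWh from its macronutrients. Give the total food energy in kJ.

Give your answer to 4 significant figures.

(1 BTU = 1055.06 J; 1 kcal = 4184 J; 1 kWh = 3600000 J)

57.13 kcal × 4184 = 239032 J
0.1687 MJ × 1000000 = 168700 J
1787 BTU × 1055.06 = 1.88539×10⁶ J
0.04653 kWh × 3600000 = 167508 J
Sum: 239032 + 168700 + 1.88539×10⁶ + 167508 = 2.46063×10⁶ J
In kJ: 2.46063×10⁶ / 1000 = 2460.63 kJ

2461 kJ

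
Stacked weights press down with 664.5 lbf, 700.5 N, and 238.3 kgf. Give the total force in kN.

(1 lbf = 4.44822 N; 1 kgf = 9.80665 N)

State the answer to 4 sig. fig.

664.5 lbf × 4.44822 = 2955.84 N
700.5 N (already N)
238.3 kgf × 9.80665 = 2336.92 N
Combined: 2955.84 + 700.5 + 2336.92 = 5993.26 N
In kN: 5993.26 / 1000 = 5.99326 kN

5.993 kN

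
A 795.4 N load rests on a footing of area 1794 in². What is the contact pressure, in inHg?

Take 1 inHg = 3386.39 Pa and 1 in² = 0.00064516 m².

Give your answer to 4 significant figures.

0.2029 inHg

1794 in² × 0.00064516 → 1.15742 m²
P = F / A = 795.4 N / 1.15742 m² = 687.218 Pa
687.218 Pa ÷ (3386.39 Pa/inHg) = 0.202935 inHg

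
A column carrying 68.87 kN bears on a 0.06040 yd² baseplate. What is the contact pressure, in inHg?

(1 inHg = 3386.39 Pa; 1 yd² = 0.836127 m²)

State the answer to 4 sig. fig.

68.87 kN × 1000 → 68870 N
0.06040 yd² × 0.836127 → 0.0505021 m²
P = F / A = 68870 N / 0.0505021 m² = 1.36371×10⁶ Pa
1.36371×10⁶ Pa ÷ (3386.39 Pa/inHg) = 402.703 inHg

402.7 inHg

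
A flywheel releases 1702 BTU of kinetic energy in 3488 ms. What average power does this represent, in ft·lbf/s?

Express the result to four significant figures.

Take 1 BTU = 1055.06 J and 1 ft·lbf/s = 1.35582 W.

1702 BTU × 1055.06 → 1.79571×10⁶ J
3488 ms × 0.001 → 3.488 s
P = E / t = 1.79571×10⁶ J / 3.488 s = 514825 W
514825 W ÷ (1.35582 W/ft·lbf/s) = 379715 ft·lbf/s

3.797×10⁵ ft·lbf/s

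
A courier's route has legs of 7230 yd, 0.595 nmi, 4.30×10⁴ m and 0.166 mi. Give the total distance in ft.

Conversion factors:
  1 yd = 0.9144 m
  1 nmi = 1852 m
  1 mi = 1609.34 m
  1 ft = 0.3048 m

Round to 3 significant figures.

7230 yd × 0.9144 → 6611.11 m
0.595 nmi × 1852 → 1101.94 m
4.30×10⁴ m (already m)
0.166 mi × 1609.34 → 267.15 m
Sum: 6611.11 + 1101.94 + 43000 + 267.15 = 50980.2 m
In ft: 50980.2 / 0.3048 = 167258 ft

1.67×10⁵ ft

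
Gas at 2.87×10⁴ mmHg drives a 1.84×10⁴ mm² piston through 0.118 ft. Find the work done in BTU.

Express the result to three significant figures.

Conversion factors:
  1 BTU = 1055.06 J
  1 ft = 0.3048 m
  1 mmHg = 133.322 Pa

2.40 BTU

2.87×10⁴ mmHg → 3.82634×10⁶ Pa
1.84×10⁴ mm² → 0.0184 m²
F = P × A = 3.82634×10⁶ × 0.0184 = 70404.7 N
0.118 ft → 0.0359664 m
W = F × d = 70404.7 × 0.0359664 = 2532.2 J
In BTU: 2532.2 / 1055.06 = 2.40005 BTU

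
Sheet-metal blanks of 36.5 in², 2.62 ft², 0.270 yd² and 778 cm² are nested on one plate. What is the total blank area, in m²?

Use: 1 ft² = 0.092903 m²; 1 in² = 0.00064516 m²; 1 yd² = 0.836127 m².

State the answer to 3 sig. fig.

36.5 in² × 0.00064516 = 0.0235483 m²
2.62 ft² × 0.092903 = 0.243406 m²
0.270 yd² × 0.836127 = 0.225754 m²
778 cm² × 0.0001 = 0.0778 m²
Total: 0.0235483 + 0.243406 + 0.225754 + 0.0778 = 0.570508 m²

0.571 m²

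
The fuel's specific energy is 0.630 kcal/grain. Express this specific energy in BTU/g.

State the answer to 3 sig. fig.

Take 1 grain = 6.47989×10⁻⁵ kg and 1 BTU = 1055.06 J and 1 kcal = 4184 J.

0.630 kcal/grain × 4184 J/kcal ÷ 6.47989×10⁻⁵ kg/grain = 4.06785×10⁷ J/kg
4.06785×10⁷ J/kg ÷ 1055.06 J/BTU × 0.001 kg/g = 38.5556 BTU/g

38.6 BTU/g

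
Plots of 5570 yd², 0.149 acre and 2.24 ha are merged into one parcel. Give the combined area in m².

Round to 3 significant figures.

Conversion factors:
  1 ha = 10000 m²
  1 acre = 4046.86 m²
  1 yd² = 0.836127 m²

5570 yd² × 0.836127 = 4657.23 m²
0.149 acre × 4046.86 = 602.982 m²
2.24 ha × 10000 = 22400 m²
Sum: 4657.23 + 602.982 + 22400 = 27660.2 m²

2.77×10⁴ m²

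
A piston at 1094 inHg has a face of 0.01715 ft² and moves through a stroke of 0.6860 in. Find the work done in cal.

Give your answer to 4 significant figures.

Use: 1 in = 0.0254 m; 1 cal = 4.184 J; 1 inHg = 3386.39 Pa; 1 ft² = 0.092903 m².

24.58 cal

1094 inHg → 3.70471×10⁶ Pa
0.01715 ft² → 0.00159329 m²
F = P × A = 3.70471×10⁶ × 0.00159329 = 5902.68 N
0.6860 in → 0.0174244 m
W = F × d = 5902.68 × 0.0174244 = 102.851 J
In cal: 102.851 / 4.184 = 24.582 cal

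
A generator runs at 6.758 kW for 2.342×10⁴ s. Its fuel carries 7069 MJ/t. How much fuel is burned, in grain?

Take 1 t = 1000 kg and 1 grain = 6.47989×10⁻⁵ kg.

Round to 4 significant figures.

3.455×10⁵ grain

6.758 kW → 6758 W
E = P × t = 6758 × 23420 = 1.58272×10⁸ J
7069 MJ/t → 7.069×10⁶ J/kg
m = E / e_s = 1.58272×10⁸ / 7.069×10⁶ = 22.3896 kg
In grain: 22.3896 / 6.47989×10⁻⁵ = 345524 grain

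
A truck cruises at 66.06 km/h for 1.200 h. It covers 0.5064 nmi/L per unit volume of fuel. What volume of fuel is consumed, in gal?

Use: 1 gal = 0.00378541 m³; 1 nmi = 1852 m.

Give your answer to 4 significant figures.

22.33 gal

66.06 km/h → 18.35 m/s
1.200 h → 4320 s
d = v × t = 18.35 × 4320 = 79272 m
0.5064 nmi/L → 937853 m/m³
V = d / (distance per unit fuel) = 79272 / 937853 = 0.084525 m³
In gal: 0.084525 / 0.00378541 = 22.3292 gal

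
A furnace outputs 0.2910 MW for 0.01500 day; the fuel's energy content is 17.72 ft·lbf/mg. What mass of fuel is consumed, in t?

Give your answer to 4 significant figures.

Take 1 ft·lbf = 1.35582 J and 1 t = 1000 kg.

0.2910 MW → 291000 W
0.01500 day → 1296 s
E = P × t = 291000 × 1296 = 3.77136×10⁸ J
17.72 ft·lbf/mg → 2.40251×10⁷ J/kg
m = E / e_s = 3.77136×10⁸ / 2.40251×10⁷ = 15.6976 kg
In t: 15.6976 / 1000 = 0.0156976 t

0.01570 t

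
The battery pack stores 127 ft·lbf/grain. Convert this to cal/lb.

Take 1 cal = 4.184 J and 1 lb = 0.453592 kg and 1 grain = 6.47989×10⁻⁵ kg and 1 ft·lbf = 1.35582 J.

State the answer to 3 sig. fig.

2.88×10⁵ cal/lb

127 ft·lbf/grain × 1.35582 J/ft·lbf ÷ 6.47989×10⁻⁵ kg/grain = 2.65728×10⁶ J/kg
2.65728×10⁶ J/kg ÷ 4.184 J/cal × 0.453592 kg/lb = 288079 cal/lb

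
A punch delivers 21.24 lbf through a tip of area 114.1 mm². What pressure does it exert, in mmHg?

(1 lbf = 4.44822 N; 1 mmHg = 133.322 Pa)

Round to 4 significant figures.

21.24 lbf × 4.44822 → 94.4802 N
114.1 mm² × 10⁻⁶ → 1.141×10⁻⁴ m²
P = F / A = 94.4802 N / 1.141×10⁻⁴ m² = 828047 Pa
828047 Pa ÷ (133.322 Pa/mmHg) = 6210.88 mmHg

6211 mmHg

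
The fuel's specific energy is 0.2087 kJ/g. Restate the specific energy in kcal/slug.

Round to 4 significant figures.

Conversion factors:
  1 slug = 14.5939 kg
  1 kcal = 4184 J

728.0 kcal/slug

0.2087 kJ/g × 1000 J/kJ ÷ 0.001 kg/g = 208700 J/kg
208700 J/kg ÷ 4184 J/kcal × 14.5939 kg/slug = 727.951 kcal/slug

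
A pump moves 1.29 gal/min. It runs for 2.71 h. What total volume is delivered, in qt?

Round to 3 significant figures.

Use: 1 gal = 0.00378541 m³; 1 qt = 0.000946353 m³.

1.29 gal/min → 8.13863×10⁻⁵ m³/s
2.71 h → 9756 s
V = Q × t = 8.13863×10⁻⁵ × 9756 = 0.794005 m³
In qt: 0.794005 / 0.000946353 = 839.016 qt

839 qt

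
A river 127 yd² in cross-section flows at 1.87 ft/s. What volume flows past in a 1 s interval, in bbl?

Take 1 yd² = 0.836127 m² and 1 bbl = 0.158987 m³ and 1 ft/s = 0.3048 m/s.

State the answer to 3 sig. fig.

1.87 ft/s × 0.3048 = 0.569976 m/s
127 yd² × 0.836127 = 106.188 m²
V = v × A × t = 0.569976 m/s × 106.188 m² × 1 s = 60.5246 m³
60.5246 m³ ÷ (0.158987 m³/bbl) = 380.689 bbl

381 bbl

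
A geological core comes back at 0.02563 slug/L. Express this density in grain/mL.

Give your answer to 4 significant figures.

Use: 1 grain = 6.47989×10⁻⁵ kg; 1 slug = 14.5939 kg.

0.02563 slug/L × 14.5939 kg/slug ÷ 0.001 m³/L = 374.042 kg/m³
374.042 kg/m³ ÷ 6.47989×10⁻⁵ kg/grain × 10⁻⁶ m³/mL = 5.77235 grain/mL

5.772 grain/mL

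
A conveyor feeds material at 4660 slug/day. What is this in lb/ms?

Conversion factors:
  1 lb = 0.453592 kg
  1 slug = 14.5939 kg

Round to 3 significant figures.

4660 slug/day × 14.5939 kg/slug ÷ 86400 s/day = 0.787125 kg/s
0.787125 kg/s ÷ 0.453592 kg/lb × 0.001 s/ms = 0.00173531 lb/ms

0.00174 lb/ms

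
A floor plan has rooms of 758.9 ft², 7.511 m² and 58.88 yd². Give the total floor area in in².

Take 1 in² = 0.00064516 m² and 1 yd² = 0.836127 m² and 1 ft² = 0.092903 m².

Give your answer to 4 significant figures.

758.9 ft² × 0.092903 → 70.5041 m²
7.511 m² (already m²)
58.88 yd² × 0.836127 → 49.2312 m²
Sum: 70.5041 + 7.511 + 49.2312 = 127.246 m²
In in²: 127.246 / 0.00064516 = 197232 in²

1.972×10⁵ in²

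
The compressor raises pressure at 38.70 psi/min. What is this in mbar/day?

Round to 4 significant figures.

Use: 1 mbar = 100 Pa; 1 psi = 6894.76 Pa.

3.842×10⁶ mbar/day

38.70 psi/min × 6894.76 Pa/psi ÷ 60 s/min = 4447.12 Pa/s
4447.12 Pa/s ÷ 100 Pa/mbar × 86400 s/day = 3.84231×10⁶ mbar/day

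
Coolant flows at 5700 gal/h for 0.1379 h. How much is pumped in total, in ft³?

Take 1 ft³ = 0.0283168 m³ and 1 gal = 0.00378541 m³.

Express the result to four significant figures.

105.1 ft³

5700 gal/h → 0.00599357 m³/s
0.1379 h → 496.44 s
V = Q × t = 0.00599357 × 496.44 = 2.97545 m³
In ft³: 2.97545 / 0.0283168 = 105.077 ft³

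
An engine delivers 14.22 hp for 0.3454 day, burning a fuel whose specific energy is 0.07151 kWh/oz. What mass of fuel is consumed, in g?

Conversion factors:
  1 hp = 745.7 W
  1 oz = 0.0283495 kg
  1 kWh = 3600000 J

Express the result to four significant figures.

14.22 hp → 10603.9 W
0.3454 day → 29842.6 s
E = P × t = 10603.9 × 29842.6 = 3.16448×10⁸ J
0.07151 kWh/oz → 9.0808×10⁶ J/kg
m = E / e_s = 3.16448×10⁸ / 9.0808×10⁶ = 34.848 kg
In g: 34.848 / 0.001 = 34848 g

3.485×10⁴ g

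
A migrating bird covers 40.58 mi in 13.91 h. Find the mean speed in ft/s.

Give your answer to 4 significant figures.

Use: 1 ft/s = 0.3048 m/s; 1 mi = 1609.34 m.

4.279 ft/s

40.58 mi × 1609.34 = 65307 m
13.91 h × 3600 = 50076 s
v = d / t = 65307 m / 50076 s = 1.30416 m/s
1.30416 m/s ÷ (0.3048 m/s/ft/s) = 4.27874 ft/s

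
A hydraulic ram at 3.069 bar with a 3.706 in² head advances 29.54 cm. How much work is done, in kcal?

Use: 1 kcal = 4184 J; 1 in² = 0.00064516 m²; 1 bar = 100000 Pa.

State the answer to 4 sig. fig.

0.05181 kcal

3.069 bar → 306900 Pa
3.706 in² → 0.00239096 m²
F = P × A = 306900 × 0.00239096 = 733.786 N
29.54 cm → 0.2954 m
W = F × d = 733.786 × 0.2954 = 216.76 J
In kcal: 216.76 / 4184 = 0.0518069 kcal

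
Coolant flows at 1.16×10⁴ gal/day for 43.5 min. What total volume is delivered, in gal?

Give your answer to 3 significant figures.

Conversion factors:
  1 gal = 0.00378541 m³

350 gal

1.16×10⁴ gal/day → 5.08226×10⁻⁴ m³/s
43.5 min → 2610 s
V = Q × t = 5.08226×10⁻⁴ × 2610 = 1.32647 m³
In gal: 1.32647 / 0.00378541 = 350.416 gal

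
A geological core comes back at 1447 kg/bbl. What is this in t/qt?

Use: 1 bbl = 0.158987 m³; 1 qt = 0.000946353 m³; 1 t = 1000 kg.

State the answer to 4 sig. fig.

1447 kg/bbl ÷ 0.158987 m³/bbl = 9101.37 kg/m³
9101.37 kg/m³ ÷ 1000 kg/t × 0.000946353 m³/qt = 0.00861311 t/qt

0.008613 t/qt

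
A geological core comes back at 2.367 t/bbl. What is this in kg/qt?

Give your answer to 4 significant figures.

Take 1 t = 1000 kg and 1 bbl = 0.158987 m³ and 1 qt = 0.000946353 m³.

14.09 kg/qt

2.367 t/bbl × 1000 kg/t ÷ 0.158987 m³/bbl = 14888 kg/m³
14888 kg/m³ × 0.000946353 m³/qt = 14.0893 kg/qt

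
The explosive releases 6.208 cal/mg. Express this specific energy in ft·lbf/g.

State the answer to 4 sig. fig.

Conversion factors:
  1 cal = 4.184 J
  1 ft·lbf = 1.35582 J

6.208 cal/mg × 4.184 J/cal ÷ 10⁻⁶ kg/mg = 2.59743×10⁷ J/kg
2.59743×10⁷ J/kg ÷ 1.35582 J/ft·lbf × 0.001 kg/g = 19157.6 ft·lbf/g

1.916×10⁴ ft·lbf/g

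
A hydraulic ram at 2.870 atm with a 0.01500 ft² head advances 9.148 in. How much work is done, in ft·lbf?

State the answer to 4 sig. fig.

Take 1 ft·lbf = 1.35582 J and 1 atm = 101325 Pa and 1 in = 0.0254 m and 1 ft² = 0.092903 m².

2.870 atm → 290803 Pa
0.01500 ft² → 0.00139354 m²
F = P × A = 290803 × 0.00139354 = 405.246 N
9.148 in → 0.232359 m
W = F × d = 405.246 × 0.232359 = 94.1626 J
In ft·lbf: 94.1626 / 1.35582 = 69.4507 ft·lbf

69.45 ft·lbf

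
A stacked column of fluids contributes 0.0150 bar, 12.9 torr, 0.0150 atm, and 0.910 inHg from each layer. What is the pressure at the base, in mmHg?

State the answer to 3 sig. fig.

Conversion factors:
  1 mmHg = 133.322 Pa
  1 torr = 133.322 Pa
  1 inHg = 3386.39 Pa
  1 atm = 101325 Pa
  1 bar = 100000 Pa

0.0150 bar × 100000 = 1500 Pa
12.9 torr × 133.322 = 1719.85 Pa
0.0150 atm × 101325 = 1519.88 Pa
0.910 inHg × 3386.39 = 3081.61 Pa
Combined: 1500 + 1719.85 + 1519.88 + 3081.61 = 7821.34 Pa
In mmHg: 7821.34 / 133.322 = 58.665 mmHg

58.7 mmHg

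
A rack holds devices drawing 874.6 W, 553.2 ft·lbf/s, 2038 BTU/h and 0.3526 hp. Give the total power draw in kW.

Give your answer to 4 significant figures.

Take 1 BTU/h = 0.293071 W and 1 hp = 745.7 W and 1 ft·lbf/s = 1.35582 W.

874.6 W (already W)
553.2 ft·lbf/s × 1.35582 = 750.04 W
2038 BTU/h × 0.293071 = 597.279 W
0.3526 hp × 745.7 = 262.934 W
Total: 874.6 + 750.04 + 597.279 + 262.934 = 2484.85 W
In kW: 2484.85 / 1000 = 2.48485 kW

2.485 kW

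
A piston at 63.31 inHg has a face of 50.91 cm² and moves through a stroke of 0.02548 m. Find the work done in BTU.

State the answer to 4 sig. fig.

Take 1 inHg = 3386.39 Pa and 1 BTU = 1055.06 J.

0.02636 BTU

63.31 inHg → 214392 Pa
50.91 cm² → 0.005091 m²
F = P × A = 214392 × 0.005091 = 1091.47 N
W = F × d = 1091.47 × 0.02548 = 27.8107 J
In BTU: 27.8107 / 1055.06 = 0.0263594 BTU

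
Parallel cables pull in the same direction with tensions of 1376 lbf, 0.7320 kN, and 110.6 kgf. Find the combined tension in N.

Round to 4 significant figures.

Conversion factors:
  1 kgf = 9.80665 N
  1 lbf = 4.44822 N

7937 N

1376 lbf × 4.44822 = 6120.75 N
0.7320 kN × 1000 = 732 N
110.6 kgf × 9.80665 = 1084.62 N
Sum: 6120.75 + 732 + 1084.62 = 7937.37 N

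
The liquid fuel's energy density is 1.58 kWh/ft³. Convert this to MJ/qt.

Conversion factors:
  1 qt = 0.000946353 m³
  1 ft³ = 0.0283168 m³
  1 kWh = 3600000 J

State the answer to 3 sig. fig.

0.190 MJ/qt

1.58 kWh/ft³ × 3600000 J/kWh ÷ 0.0283168 m³/ft³ = 2.0087×10⁸ J/m³
2.0087×10⁸ J/m³ ÷ 1000000 J/MJ × 0.000946353 m³/qt = 0.190094 MJ/qt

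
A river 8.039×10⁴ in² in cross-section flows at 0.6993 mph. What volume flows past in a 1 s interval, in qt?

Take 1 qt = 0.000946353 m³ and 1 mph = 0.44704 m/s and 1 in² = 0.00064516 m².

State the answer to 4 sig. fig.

0.6993 mph × 0.44704 → 0.312615 m/s
8.039×10⁴ in² × 0.00064516 → 51.8644 m²
V = v × A × t = 0.312615 m/s × 51.8644 m² × 1 s = 16.2136 m³
16.2136 m³ ÷ (0.000946353 m³/qt) = 17132.7 qt

1.713×10⁴ qt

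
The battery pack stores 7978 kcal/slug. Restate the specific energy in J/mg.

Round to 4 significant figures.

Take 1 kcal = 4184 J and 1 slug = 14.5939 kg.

2.287 J/mg

7978 kcal/slug × 4184 J/kcal ÷ 14.5939 kg/slug = 2.28725×10⁶ J/kg
2.28725×10⁶ J/kg × 10⁻⁶ kg/mg = 2.28725 J/mg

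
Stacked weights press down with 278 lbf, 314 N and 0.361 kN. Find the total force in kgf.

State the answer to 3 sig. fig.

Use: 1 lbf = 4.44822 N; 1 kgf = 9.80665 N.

195 kgf

278 lbf × 4.44822 → 1236.61 N
314 N (already N)
0.361 kN × 1000 → 361 N
Sum: 1236.61 + 314 + 361 = 1911.61 N
In kgf: 1911.61 / 9.80665 = 194.93 kgf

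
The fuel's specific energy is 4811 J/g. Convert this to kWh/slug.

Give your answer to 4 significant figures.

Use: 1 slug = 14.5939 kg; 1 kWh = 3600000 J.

4811 J/g ÷ 0.001 kg/g = 4.811×10⁶ J/kg
4.811×10⁶ J/kg ÷ 3600000 J/kWh × 14.5939 kg/slug = 19.5031 kWh/slug

19.50 kWh/slug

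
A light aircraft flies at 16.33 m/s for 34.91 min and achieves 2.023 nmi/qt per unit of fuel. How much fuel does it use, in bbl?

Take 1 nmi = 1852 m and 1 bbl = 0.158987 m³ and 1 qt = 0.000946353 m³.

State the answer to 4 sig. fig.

0.05434 bbl

34.91 min → 2094.6 s
d = v × t = 16.33 × 2094.6 = 34204.8 m
2.023 nmi/qt → 3.95898×10⁶ m/m³
V = d / (distance per unit fuel) = 34204.8 / 3.95898×10⁶ = 0.0086398 m³
In bbl: 0.0086398 / 0.158987 = 0.0543428 bbl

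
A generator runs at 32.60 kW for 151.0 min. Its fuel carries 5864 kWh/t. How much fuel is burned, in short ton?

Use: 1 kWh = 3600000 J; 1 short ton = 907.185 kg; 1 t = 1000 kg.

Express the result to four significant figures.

32.60 kW → 32600 W
151.0 min → 9060 s
E = P × t = 32600 × 9060 = 2.95356×10⁸ J
5864 kWh/t → 2.11104×10⁷ J/kg
m = E / e_s = 2.95356×10⁸ / 2.11104×10⁷ = 13.991 kg
In short ton: 13.991 / 907.185 = 0.0154224 short ton

0.01542 short ton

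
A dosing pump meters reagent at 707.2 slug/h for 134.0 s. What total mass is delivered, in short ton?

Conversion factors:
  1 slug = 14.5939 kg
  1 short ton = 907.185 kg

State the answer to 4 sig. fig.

707.2 slug/h → 2.86689 kg/s
m = ṁ × t = 2.86689 × 134 = 384.163 kg
In short ton: 384.163 / 907.185 = 0.423467 short ton

0.4235 short ton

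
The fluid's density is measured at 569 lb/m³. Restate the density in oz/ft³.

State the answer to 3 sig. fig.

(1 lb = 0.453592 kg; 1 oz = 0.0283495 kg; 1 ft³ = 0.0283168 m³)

569 lb/m³ × 0.453592 kg/lb = 258.094 kg/m³
258.094 kg/m³ ÷ 0.0283495 kg/oz × 0.0283168 m³/ft³ = 257.796 oz/ft³

258 oz/ft³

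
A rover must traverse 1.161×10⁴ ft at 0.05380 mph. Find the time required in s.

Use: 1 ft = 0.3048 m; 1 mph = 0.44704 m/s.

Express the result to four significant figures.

1.471×10⁵ s

1.161×10⁴ ft × 0.3048 = 3538.73 m
0.05380 mph × 0.44704 = 0.0240508 m/s
t = d / v = 3538.73 m / 0.0240508 m/s = 147136 s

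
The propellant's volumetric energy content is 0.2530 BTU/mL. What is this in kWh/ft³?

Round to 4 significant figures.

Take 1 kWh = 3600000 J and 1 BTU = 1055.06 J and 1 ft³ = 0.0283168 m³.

2.100 kWh/ft³

0.2530 BTU/mL × 1055.06 J/BTU ÷ 10⁻⁶ m³/mL = 2.6693×10⁸ J/m³
2.6693×10⁸ J/m³ ÷ 3600000 J/kWh × 0.0283168 m³/ft³ = 2.09961 kWh/ft³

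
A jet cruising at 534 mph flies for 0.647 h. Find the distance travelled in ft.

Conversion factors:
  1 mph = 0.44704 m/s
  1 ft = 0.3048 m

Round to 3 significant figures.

534 mph × 0.44704 → 238.719 m/s
0.647 h × 3600 → 2329.2 s
d = v × t = 238.719 m/s × 2329.2 s = 556024 m
556024 m ÷ (0.3048 m/ft) = 1.82423×10⁶ ft

1.82×10⁶ ft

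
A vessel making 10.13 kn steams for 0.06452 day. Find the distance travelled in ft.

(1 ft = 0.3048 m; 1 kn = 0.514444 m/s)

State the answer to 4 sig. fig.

10.13 kn × 0.514444 → 5.21132 m/s
0.06452 day × 86400 → 5574.53 s
d = v × t = 5.21132 m/s × 5574.53 s = 29050.7 m
29050.7 m ÷ (0.3048 m/ft) = 95310.7 ft

9.531×10⁴ ft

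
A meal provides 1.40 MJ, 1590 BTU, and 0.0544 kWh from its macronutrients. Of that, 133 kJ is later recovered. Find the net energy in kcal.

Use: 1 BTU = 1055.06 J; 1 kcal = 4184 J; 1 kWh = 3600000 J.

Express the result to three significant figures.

751 kcal

1.40 MJ × 1000000 = 1.4×10⁶ J
1590 BTU × 1055.06 = 1.67755×10⁶ J
0.0544 kWh × 3600000 = 195840 J
133 kJ × 1000 = 133000 J
Result: 1.4×10⁶ + 1.67755×10⁶ + 195840 − 133000 = 3.14039×10⁶ J
In kcal: 3.14039×10⁶ / 4184 = 750.571 kcal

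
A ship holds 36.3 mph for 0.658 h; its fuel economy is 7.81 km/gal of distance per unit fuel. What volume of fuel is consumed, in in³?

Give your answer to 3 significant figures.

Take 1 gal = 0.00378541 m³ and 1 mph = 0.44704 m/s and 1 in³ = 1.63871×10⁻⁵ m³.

36.3 mph → 16.2276 m/s
0.658 h → 2368.8 s
d = v × t = 16.2276 × 2368.8 = 38439.9 m
7.81 km/gal → 2.06318×10⁶ m/m³
V = d / (distance per unit fuel) = 38439.9 / 2.06318×10⁶ = 0.0186314 m³
In in³: 0.0186314 / 1.63871×10⁻⁵ = 1136.96 in³

1140 in³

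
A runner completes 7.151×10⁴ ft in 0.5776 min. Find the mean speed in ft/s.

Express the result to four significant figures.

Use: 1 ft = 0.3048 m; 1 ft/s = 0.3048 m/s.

2063 ft/s

7.151×10⁴ ft × 0.3048 → 21796.2 m
0.5776 min × 60 → 34.656 s
v = d / t = 21796.2 m / 34.656 s = 628.93 m/s
628.93 m/s ÷ (0.3048 m/s/ft/s) = 2063.42 ft/s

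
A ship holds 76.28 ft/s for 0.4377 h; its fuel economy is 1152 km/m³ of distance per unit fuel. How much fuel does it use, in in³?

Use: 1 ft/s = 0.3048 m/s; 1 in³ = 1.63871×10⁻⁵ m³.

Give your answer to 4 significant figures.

1941 in³

76.28 ft/s → 23.2501 m/s
0.4377 h → 1575.72 s
d = v × t = 23.2501 × 1575.72 = 36635.6 m
1152 km/m³ → 1.152×10⁶ m/m³
V = d / (distance per unit fuel) = 36635.6 / 1.152×10⁶ = 0.0318017 m³
In in³: 0.0318017 / 1.63871×10⁻⁵ = 1940.65 in³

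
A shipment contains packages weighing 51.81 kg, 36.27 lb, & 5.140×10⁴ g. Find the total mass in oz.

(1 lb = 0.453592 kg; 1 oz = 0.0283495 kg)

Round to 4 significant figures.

51.81 kg (already kg)
36.27 lb × 0.453592 = 16.4518 kg
5.140×10⁴ g × 0.001 = 51.4 kg
Combined: 51.81 + 16.4518 + 51.4 = 119.662 kg
In oz: 119.662 / 0.0283495 = 4220.96 oz

4221 oz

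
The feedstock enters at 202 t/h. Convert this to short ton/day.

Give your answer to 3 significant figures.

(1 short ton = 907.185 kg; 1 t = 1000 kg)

5340 short ton/day

202 t/h × 1000 kg/t ÷ 3600 s/h = 56.1111 kg/s
56.1111 kg/s ÷ 907.185 kg/short ton × 86400 s/day = 5344 short ton/day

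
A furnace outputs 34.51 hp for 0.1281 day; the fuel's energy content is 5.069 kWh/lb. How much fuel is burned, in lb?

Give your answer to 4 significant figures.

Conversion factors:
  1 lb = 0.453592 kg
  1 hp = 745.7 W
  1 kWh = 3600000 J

34.51 hp → 25734.1 W
0.1281 day → 11067.8 s
E = P × t = 25734.1 × 11067.8 = 2.8482×10⁸ J
5.069 kWh/lb → 4.02309×10⁷ J/kg
m = E / e_s = 2.8482×10⁸ / 4.02309×10⁷ = 7.07963 kg
In lb: 7.07963 / 0.453592 = 15.6079 lb

15.61 lb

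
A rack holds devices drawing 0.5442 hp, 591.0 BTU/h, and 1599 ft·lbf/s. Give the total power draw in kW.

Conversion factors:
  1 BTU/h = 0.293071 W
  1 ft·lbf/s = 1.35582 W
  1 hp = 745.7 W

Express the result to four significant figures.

0.5442 hp × 745.7 → 405.81 W
591.0 BTU/h × 0.293071 → 173.205 W
1599 ft·lbf/s × 1.35582 → 2167.96 W
Combined: 405.81 + 173.205 + 2167.96 = 2746.98 W
In kW: 2746.98 / 1000 = 2.74698 kW

2.747 kW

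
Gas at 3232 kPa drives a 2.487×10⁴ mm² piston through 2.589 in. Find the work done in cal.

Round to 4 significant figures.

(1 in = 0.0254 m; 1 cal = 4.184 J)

3232 kPa → 3.232×10⁶ Pa
2.487×10⁴ mm² → 0.02487 m²
F = P × A = 3.232×10⁶ × 0.02487 = 80379.8 N
2.589 in → 0.0657606 m
W = F × d = 80379.8 × 0.0657606 = 5285.82 J
In cal: 5285.82 / 4.184 = 1263.34 cal

1263 cal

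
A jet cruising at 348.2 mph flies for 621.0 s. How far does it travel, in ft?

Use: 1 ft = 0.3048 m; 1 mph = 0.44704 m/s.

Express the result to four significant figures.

348.2 mph × 0.44704 → 155.659 m/s
d = v × t = 155.659 m/s × 621 s = 96664.2 m
96664.2 m ÷ (0.3048 m/ft) = 317140 ft

3.171×10⁵ ft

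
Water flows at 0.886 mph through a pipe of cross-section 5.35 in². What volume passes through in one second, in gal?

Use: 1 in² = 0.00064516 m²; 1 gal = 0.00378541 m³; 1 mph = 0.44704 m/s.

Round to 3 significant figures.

0.886 mph × 0.44704 = 0.396077 m/s
5.35 in² × 0.00064516 = 0.00345161 m²
V = v × A × t = 0.396077 m/s × 0.00345161 m² × 1 s = 0.0013671 m³
0.0013671 m³ ÷ (0.00378541 m³/gal) = 0.36115 gal

0.361 gal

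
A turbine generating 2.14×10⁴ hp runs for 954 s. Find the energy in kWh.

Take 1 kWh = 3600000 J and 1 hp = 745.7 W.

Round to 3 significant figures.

4230 kWh

2.14×10⁴ hp × 745.7 = 1.5958×10⁷ W
E = P × t = 1.5958×10⁷ W × 954 s = 1.52239×10¹⁰ J
1.52239×10¹⁰ J ÷ (3600000 J/kWh) = 4228.86 kWh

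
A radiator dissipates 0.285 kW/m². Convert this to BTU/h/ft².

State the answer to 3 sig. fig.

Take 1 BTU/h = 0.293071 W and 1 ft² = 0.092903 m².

90.3 BTU/h/ft²

0.285 kW/m² × 1000 W/kW = 285 W/m²
285 W/m² ÷ 0.293071 W/BTU/h × 0.092903 m²/ft² = 90.3445 BTU/h/ft²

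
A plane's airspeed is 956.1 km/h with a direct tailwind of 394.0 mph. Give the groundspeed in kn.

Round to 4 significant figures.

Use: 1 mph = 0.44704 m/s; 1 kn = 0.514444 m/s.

956.1 km/h × (1/3.6) = 265.583 m/s
394.0 mph × 0.44704 = 176.134 m/s
Combined: 265.583 + 176.134 = 441.717 m/s
In kn: 441.717 / 0.514444 = 858.63 kn

858.6 kn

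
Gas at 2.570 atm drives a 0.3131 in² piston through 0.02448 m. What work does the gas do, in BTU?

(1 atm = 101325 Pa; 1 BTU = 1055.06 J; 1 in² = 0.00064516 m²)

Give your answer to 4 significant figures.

2.570 atm → 260405 Pa
0.3131 in² → 2.02×10⁻⁴ m²
F = P × A = 260405 × 2.02×10⁻⁴ = 52.6018 N
W = F × d = 52.6018 × 0.02448 = 1.28769 J
In BTU: 1.28769 / 1055.06 = 0.00122049 BTU

0.001220 BTU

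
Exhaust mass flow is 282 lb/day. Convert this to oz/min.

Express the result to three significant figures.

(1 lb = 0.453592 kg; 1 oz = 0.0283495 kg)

3.13 oz/min

282 lb/day × 0.453592 kg/lb ÷ 86400 s/day = 0.00148047 kg/s
0.00148047 kg/s ÷ 0.0283495 kg/oz × 60 s/min = 3.13333 oz/min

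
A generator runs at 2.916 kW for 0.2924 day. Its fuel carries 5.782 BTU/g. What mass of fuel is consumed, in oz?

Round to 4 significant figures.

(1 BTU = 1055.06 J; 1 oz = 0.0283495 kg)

426.0 oz

2.916 kW → 2916 W
0.2924 day → 25263.4 s
E = P × t = 2916 × 25263.4 = 7.36681×10⁷ J
5.782 BTU/g → 6.10036×10⁶ J/kg
m = E / e_s = 7.36681×10⁷ / 6.10036×10⁶ = 12.076 kg
In oz: 12.076 / 0.0283495 = 425.969 oz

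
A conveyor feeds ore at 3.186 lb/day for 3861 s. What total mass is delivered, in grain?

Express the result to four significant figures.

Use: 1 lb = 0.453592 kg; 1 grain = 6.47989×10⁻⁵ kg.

996.6 grain

3.186 lb/day → 1.67262×10⁻⁵ kg/s
m = ṁ × t = 1.67262×10⁻⁵ × 3861 = 0.0645799 kg
In grain: 0.0645799 / 6.47989×10⁻⁵ = 996.62 grain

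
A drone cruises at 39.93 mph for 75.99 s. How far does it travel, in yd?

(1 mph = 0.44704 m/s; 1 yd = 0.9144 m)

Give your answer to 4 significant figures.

39.93 mph × 0.44704 → 17.8503 m/s
d = v × t = 17.8503 m/s × 75.99 s = 1356.44 m
1356.44 m ÷ (0.9144 m/yd) = 1483.42 yd

1483 yd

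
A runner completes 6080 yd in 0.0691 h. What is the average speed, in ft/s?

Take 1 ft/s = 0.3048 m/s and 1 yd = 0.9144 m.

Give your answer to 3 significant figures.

6080 yd × 0.9144 = 5559.55 m
0.0691 h × 3600 = 248.76 s
v = d / t = 5559.55 m / 248.76 s = 22.3491 m/s
22.3491 m/s ÷ (0.3048 m/s/ft/s) = 73.3238 ft/s

73.3 ft/s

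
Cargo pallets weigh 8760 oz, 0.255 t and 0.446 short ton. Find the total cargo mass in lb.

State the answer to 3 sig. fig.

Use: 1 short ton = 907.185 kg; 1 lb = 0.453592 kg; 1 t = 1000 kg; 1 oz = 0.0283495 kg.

2000 lb

8760 oz × 0.0283495 → 248.342 kg
0.255 t × 1000 → 255 kg
0.446 short ton × 907.185 → 404.605 kg
Sum: 248.342 + 255 + 404.605 = 907.947 kg
In lb: 907.947 / 0.453592 = 2001.68 lb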